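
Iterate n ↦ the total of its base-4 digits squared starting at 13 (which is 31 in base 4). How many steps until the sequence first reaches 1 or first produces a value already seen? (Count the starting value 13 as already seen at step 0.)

4

13 = (3,1)_4 → 3² + 1² = 9 + 1 = 10
10 = (2,2)_4 → 2² + 2² = 4 + 4 = 8
8 = (2,0)_4 → 2² + 0² = 4 + 0 = 4
4 = (1,0)_4 → 1² + 0² = 1 + 0 = 1  — reached 1.
That took 4 steps.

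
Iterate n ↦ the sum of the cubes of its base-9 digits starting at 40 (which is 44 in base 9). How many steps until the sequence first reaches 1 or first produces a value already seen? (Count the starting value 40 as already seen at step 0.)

40 = (4,4)_9 → 128
128 = (1,5,2)_9 → 134
134 = (1,5,8)_9 → 638
638 = (7,7,8)_9 → 1198
1198 = (1,5,7,1)_9 → 470
470 = (5,7,2)_9 → 476
476 = (5,7,8)_9 → 980
980 = (1,3,0,8)_9 → 540
540 = (6,6,0)_9 → 432
432 = (5,3,0)_9 → 152
152 = (1,7,8)_9 → 856
856 = (1,1,5,1)_9 → 128  — 128 repeats.
That took 12 steps.

12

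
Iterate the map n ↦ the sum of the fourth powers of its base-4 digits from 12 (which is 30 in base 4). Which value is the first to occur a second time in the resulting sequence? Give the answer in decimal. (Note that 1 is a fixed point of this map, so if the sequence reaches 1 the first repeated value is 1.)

12 = (3,0)_4 → 3⁴ + 0⁴ = 81 + 0 = 81
81 = (1,1,0,1)_4 → 1⁴ + 1⁴ + 0⁴ + 1⁴ = 1 + 1 + 0 + 1 = 3
3 = (3)_4 → 3⁴ = 81  — 81 already appeared earlier.

81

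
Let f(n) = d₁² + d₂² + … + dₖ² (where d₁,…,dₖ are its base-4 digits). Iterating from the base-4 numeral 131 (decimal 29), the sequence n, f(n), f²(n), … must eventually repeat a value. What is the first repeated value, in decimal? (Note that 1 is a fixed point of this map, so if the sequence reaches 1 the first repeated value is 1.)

29 = (1,3,1)_4 → 1² + 3² + 1² = 11
11 = (2,3)_4 → 2² + 3² = 13
13 = (3,1)_4 → 3² + 1² = 10
10 = (2,2)_4 → 2² + 2² = 8
8 = (2,0)_4 → 2² + 0² = 4
4 = (1,0)_4 → 1² + 0² = 1  — reached the fixed point 1.
1 → 1, so 1 is the first repeated value.

1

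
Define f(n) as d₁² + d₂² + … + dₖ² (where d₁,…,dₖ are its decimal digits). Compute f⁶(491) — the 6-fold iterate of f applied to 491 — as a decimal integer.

491 → 4² + 9² + 1² = 98
98 → 9² + 8² = 145
145 → 1² + 4² + 5² = 42
42 → 4² + 2² = 20
20 → 2² + 0² = 4
4 → 4² = 16

16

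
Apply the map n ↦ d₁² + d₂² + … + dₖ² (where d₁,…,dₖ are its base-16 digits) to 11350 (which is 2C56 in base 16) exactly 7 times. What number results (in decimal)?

146

11350 = (2,12,5,6)_16 → 2² + 12² + 5² + 6² = 4 + 144 + 25 + 36 = 209
209 = (13,1)_16 → 13² + 1² = 169 + 1 = 170
170 = (10,10)_16 → 10² + 10² = 100 + 100 = 200
200 = (12,8)_16 → 12² + 8² = 144 + 64 = 208
208 = (13,0)_16 → 13² + 0² = 169 + 0 = 169
169 = (10,9)_16 → 10² + 9² = 100 + 81 = 181
181 = (11,5)_16 → 11² + 5² = 121 + 25 = 146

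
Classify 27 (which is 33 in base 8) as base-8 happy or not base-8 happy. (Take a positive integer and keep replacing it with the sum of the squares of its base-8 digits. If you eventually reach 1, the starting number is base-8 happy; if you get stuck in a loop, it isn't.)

base-8 happy

27 = (3,3)_8 → 3² + 3² = 9 + 9 = 18
18 = (2,2)_8 → 2² + 2² = 4 + 4 = 8
8 = (1,0)_8 → 1² + 0² = 1 + 0 = 1  — reached 1.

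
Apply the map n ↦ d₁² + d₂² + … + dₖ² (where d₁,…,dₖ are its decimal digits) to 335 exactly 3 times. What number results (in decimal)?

29

335 → 3² + 3² + 5² = 9 + 9 + 25 = 43
43 → 4² + 3² = 16 + 9 = 25
25 → 2² + 5² = 4 + 25 = 29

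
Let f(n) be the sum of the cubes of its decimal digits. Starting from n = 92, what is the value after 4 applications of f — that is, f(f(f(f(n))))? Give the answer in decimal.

92 → 9³ + 2³ = 729 + 8 = 737
737 → 7³ + 3³ + 7³ = 343 + 27 + 343 = 713
713 → 7³ + 1³ + 3³ = 343 + 1 + 27 = 371
371 → 3³ + 7³ + 1³ = 27 + 343 + 1 = 371

371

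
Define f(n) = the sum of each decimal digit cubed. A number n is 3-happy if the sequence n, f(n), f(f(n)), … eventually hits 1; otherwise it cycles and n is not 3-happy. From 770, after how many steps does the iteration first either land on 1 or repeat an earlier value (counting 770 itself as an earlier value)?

770 → 686
686 → 944
944 → 857
857 → 980
980 → 1241
1241 → 74
74 → 407
407 → 407  — 407 repeats.
That took 8 steps.

8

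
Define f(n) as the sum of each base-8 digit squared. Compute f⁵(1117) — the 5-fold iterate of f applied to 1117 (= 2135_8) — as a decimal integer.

16

1117 = (2,1,3,5)_8 → 2² + 1² + 3² + 5² = 4 + 1 + 9 + 25 = 39
39 = (4,7)_8 → 4² + 7² = 16 + 49 = 65
65 = (1,0,1)_8 → 1² + 0² + 1² = 1 + 0 + 1 = 2
2 = (2)_8 → 2² = 4
4 = (4)_8 → 4² = 16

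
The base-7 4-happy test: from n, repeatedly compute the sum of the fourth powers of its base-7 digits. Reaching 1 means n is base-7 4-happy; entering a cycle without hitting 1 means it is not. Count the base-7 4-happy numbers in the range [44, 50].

44: 44 → 1312 → 1412 → 1506 → 898 → 304 → 1378 → 1552 → 1218 → 1458 → 898  — not base-7 4-happy
45: 45 → 1377 → 881 → 2689 → 1923 → 1507 → 913 → 609 → 707 → 97 → 2593 → 1459 → 963 → 1153 → 803 → 673 → 1923  — not base-7 4-happy
46: 46 → 1552 → 1218 → 1458 → 898 → 304 → 1378 → 1552  — not base-7 4-happy
47: 47 → 1921 → 963 → 1153 → 803 → 673 → 1923 → 1507 → 913 → 609 → 707 → 97 → 2593 → 1459 → 963  — not base-7 4-happy
48: 48 → 2592 → 1394 → 338 → 2608 → 514 → 244 → 2848 → 1314 → 1956 → 2258 → 1808 → 1938 → 2258  — not base-7 4-happy
49: 49 → 1  — base-7 4-happy
50: 50 → 2 → 16 → 32 → 512 → 164 → 178 → 418 → 708 → 98 → 16  — not base-7 4-happy
base-7 4-happy: 49

1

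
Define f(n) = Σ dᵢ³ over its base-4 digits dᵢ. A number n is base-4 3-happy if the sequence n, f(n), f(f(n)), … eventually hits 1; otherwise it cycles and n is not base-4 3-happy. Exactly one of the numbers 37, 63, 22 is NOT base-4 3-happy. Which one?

63

37: 37 → 10 → 16 → 1  — reaches 1 (base-4 3-happy)
63: 63 → 81 → 3 → 27 → 36 → 9 → 9  — repeats 9 (not base-4 3-happy)
22: 22 → 10 → 16 → 1  — reaches 1 (base-4 3-happy)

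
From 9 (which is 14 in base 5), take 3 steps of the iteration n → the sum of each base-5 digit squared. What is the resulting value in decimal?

9 = (1,4)_5 → 17
17 = (3,2)_5 → 13
13 = (2,3)_5 → 13

13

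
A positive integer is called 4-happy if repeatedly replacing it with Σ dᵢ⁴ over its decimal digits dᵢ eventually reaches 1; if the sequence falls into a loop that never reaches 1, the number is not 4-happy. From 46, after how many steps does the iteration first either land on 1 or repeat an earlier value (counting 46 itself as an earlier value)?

46 → 1552
1552 → 1267
1267 → 3714
3714 → 2739
2739 → 9059
9059 → 13747
13747 → 5140
5140 → 882
882 → 8208
8208 → 8208  — 8208 repeats.
That took 10 steps.

10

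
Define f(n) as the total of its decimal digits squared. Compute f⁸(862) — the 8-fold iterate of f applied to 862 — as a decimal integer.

145

862 → 104
104 → 17
17 → 50
50 → 25
25 → 29
29 → 85
85 → 89
89 → 145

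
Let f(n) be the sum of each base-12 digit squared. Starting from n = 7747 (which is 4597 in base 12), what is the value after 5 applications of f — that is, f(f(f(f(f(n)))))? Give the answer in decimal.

7747 = (4,5,9,7)_12 → 4² + 5² + 9² + 7² = 16 + 25 + 81 + 49 = 171
171 = (1,2,3)_12 → 1² + 2² + 3² = 1 + 4 + 9 = 14
14 = (1,2)_12 → 1² + 2² = 1 + 4 = 5
5 = (5)_12 → 5² = 25
25 = (2,1)_12 → 2² + 1² = 4 + 1 = 5

5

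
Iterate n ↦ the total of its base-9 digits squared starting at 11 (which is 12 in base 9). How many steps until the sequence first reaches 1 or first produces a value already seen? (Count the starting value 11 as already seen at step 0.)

6

11 = (1,2)_9 → 1² + 2² = 5
5 = (5)_9 → 5² = 25
25 = (2,7)_9 → 2² + 7² = 53
53 = (5,8)_9 → 5² + 8² = 89
89 = (1,0,8)_9 → 1² + 0² + 8² = 65
65 = (7,2)_9 → 7² + 2² = 53  — 53 repeats.
That took 6 steps.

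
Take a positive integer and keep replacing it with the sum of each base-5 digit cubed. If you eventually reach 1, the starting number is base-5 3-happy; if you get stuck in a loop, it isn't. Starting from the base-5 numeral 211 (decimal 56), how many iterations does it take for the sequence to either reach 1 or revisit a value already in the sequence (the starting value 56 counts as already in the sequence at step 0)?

56 = (2,1,1)_5 → 2³ + 1³ + 1³ = 8 + 1 + 1 = 10
10 = (2,0)_5 → 2³ + 0³ = 8 + 0 = 8
8 = (1,3)_5 → 1³ + 3³ = 1 + 27 = 28
28 = (1,0,3)_5 → 1³ + 0³ + 3³ = 1 + 0 + 27 = 28  — 28 repeats.
That took 4 steps.

4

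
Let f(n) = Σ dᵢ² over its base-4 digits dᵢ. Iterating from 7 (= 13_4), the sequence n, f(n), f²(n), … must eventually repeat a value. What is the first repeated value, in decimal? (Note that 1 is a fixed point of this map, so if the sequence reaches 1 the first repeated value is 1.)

7 = (1,3)_4 → 10
10 = (2,2)_4 → 8
8 = (2,0)_4 → 4
4 = (1,0)_4 → 1  — reached the fixed point 1.
1 → 1, so 1 is the first repeated value.

1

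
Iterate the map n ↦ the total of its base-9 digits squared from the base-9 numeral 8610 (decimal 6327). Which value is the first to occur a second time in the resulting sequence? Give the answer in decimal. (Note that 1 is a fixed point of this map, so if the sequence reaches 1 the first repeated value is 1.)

1

6327 = (8,6,1,0)_9 → 8² + 6² + 1² + 0² = 101
101 = (1,2,2)_9 → 1² + 2² + 2² = 9
9 = (1,0)_9 → 1² + 0² = 1  — reached the fixed point 1.
1 → 1, so 1 is the first repeated value.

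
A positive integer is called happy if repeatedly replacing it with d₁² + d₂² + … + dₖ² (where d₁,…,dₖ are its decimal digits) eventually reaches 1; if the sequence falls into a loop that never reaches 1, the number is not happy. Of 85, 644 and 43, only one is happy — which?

85: 85 → 89 → 145 → 42 → 20 → 4 → 16 → 37 → 58 → 89  — repeats 89 (not happy)
644: 644 → 68 → 100 → 1  — reaches 1 (happy)
43: 43 → 25 → 29 → 85 → 89 → 145 → 42 → 20 → 4 → 16 → 37 → 58 → 89  — repeats 89 (not happy)

644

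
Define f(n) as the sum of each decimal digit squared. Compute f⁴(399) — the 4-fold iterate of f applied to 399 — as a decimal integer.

399 → 3² + 9² + 9² = 9 + 81 + 81 = 171
171 → 1² + 7² + 1² = 1 + 49 + 1 = 51
51 → 5² + 1² = 25 + 1 = 26
26 → 2² + 6² = 4 + 36 = 40

40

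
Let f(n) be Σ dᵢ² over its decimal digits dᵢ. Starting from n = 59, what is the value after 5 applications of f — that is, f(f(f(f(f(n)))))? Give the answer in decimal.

59 → 5² + 9² = 25 + 81 = 106
106 → 1² + 0² + 6² = 1 + 0 + 36 = 37
37 → 3² + 7² = 9 + 49 = 58
58 → 5² + 8² = 25 + 64 = 89
89 → 8² + 9² = 64 + 81 = 145

145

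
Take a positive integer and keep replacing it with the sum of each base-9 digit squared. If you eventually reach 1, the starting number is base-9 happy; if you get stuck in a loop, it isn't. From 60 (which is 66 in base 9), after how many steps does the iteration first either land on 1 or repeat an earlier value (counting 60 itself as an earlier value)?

4

60 = (6,6)_9 → 6² + 6² = 36 + 36 = 72
72 = (8,0)_9 → 8² + 0² = 64 + 0 = 64
64 = (7,1)_9 → 7² + 1² = 49 + 1 = 50
50 = (5,5)_9 → 5² + 5² = 25 + 25 = 50  — 50 repeats.
That took 4 steps.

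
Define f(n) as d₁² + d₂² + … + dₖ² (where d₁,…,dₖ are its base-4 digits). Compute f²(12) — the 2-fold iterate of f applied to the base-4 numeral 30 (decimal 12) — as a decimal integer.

12 = (3,0)_4 → 3² + 0² = 9
9 = (2,1)_4 → 2² + 1² = 5

5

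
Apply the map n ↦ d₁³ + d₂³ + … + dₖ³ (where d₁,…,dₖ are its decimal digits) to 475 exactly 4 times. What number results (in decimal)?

352

475 → 4³ + 7³ + 5³ = 532
532 → 5³ + 3³ + 2³ = 160
160 → 1³ + 6³ + 0³ = 217
217 → 2³ + 1³ + 7³ = 352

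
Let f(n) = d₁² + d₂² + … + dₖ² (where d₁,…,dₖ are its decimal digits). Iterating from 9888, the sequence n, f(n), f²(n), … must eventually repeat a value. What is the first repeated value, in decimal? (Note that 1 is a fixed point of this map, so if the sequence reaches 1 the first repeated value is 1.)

16

9888 → 9² + 8² + 8² + 8² = 273
273 → 2² + 7² + 3² = 62
62 → 6² + 2² = 40
40 → 4² + 0² = 16
16 → 1² + 6² = 37
37 → 3² + 7² = 58
58 → 5² + 8² = 89
89 → 8² + 9² = 145
145 → 1² + 4² + 5² = 42
42 → 4² + 2² = 20
20 → 2² + 0² = 4
4 → 4² = 16  — 16 already appeared earlier.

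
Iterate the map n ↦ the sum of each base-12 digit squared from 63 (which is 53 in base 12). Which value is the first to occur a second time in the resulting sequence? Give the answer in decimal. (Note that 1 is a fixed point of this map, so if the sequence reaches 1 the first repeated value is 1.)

63 = (5,3)_12 → 5² + 3² = 34
34 = (2,10)_12 → 2² + 10² = 104
104 = (8,8)_12 → 8² + 8² = 128
128 = (10,8)_12 → 10² + 8² = 164
164 = (1,1,8)_12 → 1² + 1² + 8² = 66
66 = (5,6)_12 → 5² + 6² = 61
61 = (5,1)_12 → 5² + 1² = 26
26 = (2,2)_12 → 2² + 2² = 8
8 = (8)_12 → 8² = 64
64 = (5,4)_12 → 5² + 4² = 41
41 = (3,5)_12 → 3² + 5² = 34  — 34 already appeared earlier.

34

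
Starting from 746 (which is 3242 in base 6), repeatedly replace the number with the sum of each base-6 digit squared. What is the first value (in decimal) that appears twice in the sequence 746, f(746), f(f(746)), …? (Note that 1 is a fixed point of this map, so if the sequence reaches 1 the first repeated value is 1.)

746 = (3,2,4,2)_6 → 33
33 = (5,3)_6 → 34
34 = (5,4)_6 → 41
41 = (1,0,5)_6 → 26
26 = (4,2)_6 → 20
20 = (3,2)_6 → 13
13 = (2,1)_6 → 5
5 = (5)_6 → 25
25 = (4,1)_6 → 17
17 = (2,5)_6 → 29
29 = (4,5)_6 → 41  — 41 already appeared earlier.

41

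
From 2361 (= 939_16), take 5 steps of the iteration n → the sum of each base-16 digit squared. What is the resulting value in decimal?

2361 = (9,3,9)_16 → 9² + 3² + 9² = 81 + 9 + 81 = 171
171 = (10,11)_16 → 10² + 11² = 100 + 121 = 221
221 = (13,13)_16 → 13² + 13² = 169 + 169 = 338
338 = (1,5,2)_16 → 1² + 5² + 2² = 1 + 25 + 4 = 30
30 = (1,14)_16 → 1² + 14² = 1 + 196 = 197

197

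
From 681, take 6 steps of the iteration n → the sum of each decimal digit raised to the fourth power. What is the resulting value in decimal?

681 → 6⁴ + 8⁴ + 1⁴ = 5393
5393 → 5⁴ + 3⁴ + 9⁴ + 3⁴ = 7348
7348 → 7⁴ + 3⁴ + 4⁴ + 8⁴ = 6834
6834 → 6⁴ + 8⁴ + 3⁴ + 4⁴ = 5729
5729 → 5⁴ + 7⁴ + 2⁴ + 9⁴ = 9603
9603 → 9⁴ + 6⁴ + 0⁴ + 3⁴ = 7938

7938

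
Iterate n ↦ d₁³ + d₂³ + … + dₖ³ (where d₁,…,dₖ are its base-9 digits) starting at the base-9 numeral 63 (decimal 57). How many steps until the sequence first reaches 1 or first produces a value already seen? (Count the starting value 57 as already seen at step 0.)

57 = (6,3)_9 → 243
243 = (3,0,0)_9 → 27
27 = (3,0)_9 → 27  — 27 repeats.
That took 3 steps.

3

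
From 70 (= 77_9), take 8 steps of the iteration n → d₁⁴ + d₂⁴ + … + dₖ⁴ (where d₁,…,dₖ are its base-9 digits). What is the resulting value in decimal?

70 = (7,7)_9 → 7⁴ + 7⁴ = 2401 + 2401 = 4802
4802 = (6,5,2,5)_9 → 6⁴ + 5⁴ + 2⁴ + 5⁴ = 1296 + 625 + 16 + 625 = 2562
2562 = (3,4,5,6)_9 → 3⁴ + 4⁴ + 5⁴ + 6⁴ = 81 + 256 + 625 + 1296 = 2258
2258 = (3,0,7,8)_9 → 3⁴ + 0⁴ + 7⁴ + 8⁴ = 81 + 0 + 2401 + 4096 = 6578
6578 = (1,0,0,1,8)_9 → 1⁴ + 0⁴ + 0⁴ + 1⁴ + 8⁴ = 1 + 0 + 0 + 1 + 4096 = 4098
4098 = (5,5,5,3)_9 → 5⁴ + 5⁴ + 5⁴ + 3⁴ = 625 + 625 + 625 + 81 = 1956
1956 = (2,6,1,3)_9 → 2⁴ + 6⁴ + 1⁴ + 3⁴ = 16 + 1296 + 1 + 81 = 1394
1394 = (1,8,1,8)_9 → 1⁴ + 8⁴ + 1⁴ + 8⁴ = 1 + 4096 + 1 + 4096 = 8194

8194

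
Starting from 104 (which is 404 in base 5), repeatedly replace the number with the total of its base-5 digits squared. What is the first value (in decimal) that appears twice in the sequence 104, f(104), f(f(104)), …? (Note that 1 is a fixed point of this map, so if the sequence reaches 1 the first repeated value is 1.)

4

104 = (4,0,4)_5 → 4² + 0² + 4² = 16 + 0 + 16 = 32
32 = (1,1,2)_5 → 1² + 1² + 2² = 1 + 1 + 4 = 6
6 = (1,1)_5 → 1² + 1² = 1 + 1 = 2
2 = (2)_5 → 2² = 4
4 = (4)_5 → 4² = 16
16 = (3,1)_5 → 3² + 1² = 9 + 1 = 10
10 = (2,0)_5 → 2² + 0² = 4 + 0 = 4  — 4 already appeared earlier.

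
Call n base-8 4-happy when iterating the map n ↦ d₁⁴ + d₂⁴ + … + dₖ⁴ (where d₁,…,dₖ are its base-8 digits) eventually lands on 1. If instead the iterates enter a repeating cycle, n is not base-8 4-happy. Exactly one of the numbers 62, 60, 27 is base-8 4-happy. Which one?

62: 62 → 3697 → 3699 → 3779 → 2563 → 706 → 98 → 273 → 273  — repeats 273 (not base-8 4-happy)
60: 60 → 2657 → 883 → 2003 → 2579 → 722 → 114 → 1313 → 529 → 18 → 32 → 256 → 256  — repeats 256 (not base-8 4-happy)
27: 27 → 162 → 288 → 512 → 1  — reaches 1 (base-8 4-happy)

27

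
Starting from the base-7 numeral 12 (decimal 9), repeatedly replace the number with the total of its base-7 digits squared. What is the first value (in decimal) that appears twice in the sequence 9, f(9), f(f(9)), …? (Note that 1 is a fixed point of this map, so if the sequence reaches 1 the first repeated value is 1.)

25

9 = (1,2)_7 → 5
5 = (5)_7 → 25
25 = (3,4)_7 → 25  — 25 already appeared earlier.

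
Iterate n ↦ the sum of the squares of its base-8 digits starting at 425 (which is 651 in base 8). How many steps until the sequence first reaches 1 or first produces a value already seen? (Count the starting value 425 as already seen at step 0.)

425 = (6,5,1)_8 → 6² + 5² + 1² = 36 + 25 + 1 = 62
62 = (7,6)_8 → 7² + 6² = 49 + 36 = 85
85 = (1,2,5)_8 → 1² + 2² + 5² = 1 + 4 + 25 = 30
30 = (3,6)_8 → 3² + 6² = 9 + 36 = 45
45 = (5,5)_8 → 5² + 5² = 25 + 25 = 50
50 = (6,2)_8 → 6² + 2² = 36 + 4 = 40
40 = (5,0)_8 → 5² + 0² = 25 + 0 = 25
25 = (3,1)_8 → 3² + 1² = 9 + 1 = 10
10 = (1,2)_8 → 1² + 2² = 1 + 4 = 5
5 = (5)_8 → 5² = 25  — 25 repeats.
That took 10 steps.

10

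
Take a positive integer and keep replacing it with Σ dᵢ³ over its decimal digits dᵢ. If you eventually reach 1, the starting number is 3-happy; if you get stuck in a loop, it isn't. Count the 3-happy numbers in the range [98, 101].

98: 98 → 1241 → 74 → 407 → 407  (repeats 407)
99: 99 → 1458 → 702 → 351 → 153 → 153  (repeats 153)
100: 100 → 1  (reaches 1)
101: 101 → 2 → 8 → 512 → 134 → 92 → 737 → 713 → 371 → 371  (repeats 371)
3-happy: 100

1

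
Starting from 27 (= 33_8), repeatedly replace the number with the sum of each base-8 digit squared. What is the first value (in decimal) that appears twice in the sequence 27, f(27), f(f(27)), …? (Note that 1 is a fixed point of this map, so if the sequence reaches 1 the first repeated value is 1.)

27 = (3,3)_8 → 18
18 = (2,2)_8 → 8
8 = (1,0)_8 → 1  — reached the fixed point 1.
1 → 1, so 1 is the first repeated value.

1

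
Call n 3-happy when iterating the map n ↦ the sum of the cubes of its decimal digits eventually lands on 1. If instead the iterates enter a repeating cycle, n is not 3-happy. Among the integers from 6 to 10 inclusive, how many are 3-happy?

1

6: 6 → 216 → 225 → 141 → 66 → 432 → 99 → 1458 → 702 → 351 → 153 → 153  — not 3-happy
7: 7 → 343 → 118 → 514 → 190 → 730 → 370 → 370  — not 3-happy
8: 8 → 512 → 134 → 92 → 737 → 713 → 371 → 371  — not 3-happy
9: 9 → 729 → 1080 → 513 → 153 → 153  — not 3-happy
10: 10 → 1  — 3-happy
3-happy: 10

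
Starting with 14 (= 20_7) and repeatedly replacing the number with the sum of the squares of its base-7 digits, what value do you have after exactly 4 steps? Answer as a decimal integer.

14 = (2,0)_7 → 2² + 0² = 4
4 = (4)_7 → 4² = 16
16 = (2,2)_7 → 2² + 2² = 8
8 = (1,1)_7 → 1² + 1² = 2

2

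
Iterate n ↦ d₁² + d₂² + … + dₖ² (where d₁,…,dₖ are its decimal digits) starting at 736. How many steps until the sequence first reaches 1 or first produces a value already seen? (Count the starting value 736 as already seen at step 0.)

736 → 94
94 → 97
97 → 130
130 → 10
10 → 1  — reached 1.
That took 5 steps.

5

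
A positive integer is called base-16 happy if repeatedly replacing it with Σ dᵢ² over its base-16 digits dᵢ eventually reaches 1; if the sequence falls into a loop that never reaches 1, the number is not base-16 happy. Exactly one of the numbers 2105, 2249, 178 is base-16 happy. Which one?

2249

2105: 2105 → 154 → 181 → 146 → 85 → 50 → 13 → 169 → 181  — repeats 181 (not base-16 happy)
2249: 2249 → 289 → 6 → 36 → 20 → 17 → 2 → 4 → 16 → 1  — reaches 1 (base-16 happy)
178: 178 → 125 → 218 → 269 → 170 → 200 → 208 → 169 → 181 → 146 → 85 → 50 → 13 → 169  — repeats 169 (not base-16 happy)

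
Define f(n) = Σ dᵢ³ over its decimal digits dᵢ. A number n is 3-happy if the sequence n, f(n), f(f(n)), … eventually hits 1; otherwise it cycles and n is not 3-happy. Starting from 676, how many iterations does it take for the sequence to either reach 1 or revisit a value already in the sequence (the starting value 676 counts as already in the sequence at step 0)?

7

676 → 6³ + 7³ + 6³ = 775
775 → 7³ + 7³ + 5³ = 811
811 → 8³ + 1³ + 1³ = 514
514 → 5³ + 1³ + 4³ = 190
190 → 1³ + 9³ + 0³ = 730
730 → 7³ + 3³ + 0³ = 370
370 → 3³ + 7³ + 0³ = 370  — 370 repeats.
That took 7 steps.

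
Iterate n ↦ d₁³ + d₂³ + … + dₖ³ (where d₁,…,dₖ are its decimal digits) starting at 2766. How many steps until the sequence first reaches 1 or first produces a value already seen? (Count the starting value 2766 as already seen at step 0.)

2766 → 2³ + 7³ + 6³ + 6³ = 8 + 343 + 216 + 216 = 783
783 → 7³ + 8³ + 3³ = 343 + 512 + 27 = 882
882 → 8³ + 8³ + 2³ = 512 + 512 + 8 = 1032
1032 → 1³ + 0³ + 3³ + 2³ = 1 + 0 + 27 + 8 = 36
36 → 3³ + 6³ = 27 + 216 = 243
243 → 2³ + 4³ + 3³ = 8 + 64 + 27 = 99
99 → 9³ + 9³ = 729 + 729 = 1458
1458 → 1³ + 4³ + 5³ + 8³ = 1 + 64 + 125 + 512 = 702
702 → 7³ + 0³ + 2³ = 343 + 0 + 8 = 351
351 → 3³ + 5³ + 1³ = 27 + 125 + 1 = 153
153 → 1³ + 5³ + 3³ = 1 + 125 + 27 = 153  — 153 repeats.
That took 11 steps.

11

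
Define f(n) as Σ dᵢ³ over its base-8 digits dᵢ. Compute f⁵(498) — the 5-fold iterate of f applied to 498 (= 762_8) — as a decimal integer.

498 = (7,6,2)_8 → 7³ + 6³ + 2³ = 343 + 216 + 8 = 567
567 = (1,0,6,7)_8 → 1³ + 0³ + 6³ + 7³ = 1 + 0 + 216 + 343 = 560
560 = (1,0,6,0)_8 → 1³ + 0³ + 6³ + 0³ = 1 + 0 + 216 + 0 = 217
217 = (3,3,1)_8 → 3³ + 3³ + 1³ = 27 + 27 + 1 = 55
55 = (6,7)_8 → 6³ + 7³ = 216 + 343 = 559

559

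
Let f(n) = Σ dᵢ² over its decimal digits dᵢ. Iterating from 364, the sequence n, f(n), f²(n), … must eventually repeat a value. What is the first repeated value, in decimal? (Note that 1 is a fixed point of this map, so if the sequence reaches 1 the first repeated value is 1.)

37

364 → 3² + 6² + 4² = 9 + 36 + 16 = 61
61 → 6² + 1² = 36 + 1 = 37
37 → 3² + 7² = 9 + 49 = 58
58 → 5² + 8² = 25 + 64 = 89
89 → 8² + 9² = 64 + 81 = 145
145 → 1² + 4² + 5² = 1 + 16 + 25 = 42
42 → 4² + 2² = 16 + 4 = 20
20 → 2² + 0² = 4 + 0 = 4
4 → 4² = 16
16 → 1² + 6² = 1 + 36 = 37  — 37 already appeared earlier.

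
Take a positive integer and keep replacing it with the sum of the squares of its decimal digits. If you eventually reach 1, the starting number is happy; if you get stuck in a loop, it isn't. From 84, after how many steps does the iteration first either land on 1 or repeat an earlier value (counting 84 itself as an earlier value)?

84 → 8² + 4² = 80
80 → 8² + 0² = 64
64 → 6² + 4² = 52
52 → 5² + 2² = 29
29 → 2² + 9² = 85
85 → 8² + 5² = 89
89 → 8² + 9² = 145
145 → 1² + 4² + 5² = 42
42 → 4² + 2² = 20
20 → 2² + 0² = 4
4 → 4² = 16
16 → 1² + 6² = 37
37 → 3² + 7² = 58
58 → 5² + 8² = 89  — 89 repeats.
That took 14 steps.

14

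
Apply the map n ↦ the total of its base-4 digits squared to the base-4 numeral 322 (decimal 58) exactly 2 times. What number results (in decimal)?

2

58 = (3,2,2)_4 → 3² + 2² + 2² = 17
17 = (1,0,1)_4 → 1² + 0² + 1² = 2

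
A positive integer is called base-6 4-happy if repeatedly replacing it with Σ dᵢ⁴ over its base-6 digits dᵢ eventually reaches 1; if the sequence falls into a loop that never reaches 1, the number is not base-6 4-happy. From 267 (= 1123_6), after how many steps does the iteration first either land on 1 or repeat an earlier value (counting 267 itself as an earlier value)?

11

267 = (1,1,2,3)_6 → 99
99 = (2,4,3)_6 → 353
353 = (1,3,4,5)_6 → 963
963 = (4,2,4,3)_6 → 609
609 = (2,4,5,3)_6 → 978
978 = (4,3,1,0)_6 → 338
338 = (1,3,2,2)_6 → 114
114 = (3,1,0)_6 → 82
82 = (2,1,4)_6 → 273
273 = (1,1,3,3)_6 → 164
164 = (4,3,2)_6 → 353  — 353 repeats.
That took 11 steps.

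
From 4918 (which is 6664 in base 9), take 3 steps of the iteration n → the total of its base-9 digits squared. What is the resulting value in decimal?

4918 = (6,6,6,4)_9 → 124
124 = (1,4,7)_9 → 66
66 = (7,3)_9 → 58

58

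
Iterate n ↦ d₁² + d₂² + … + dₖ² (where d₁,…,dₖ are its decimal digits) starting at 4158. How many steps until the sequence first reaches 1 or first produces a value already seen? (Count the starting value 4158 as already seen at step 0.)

4158 → 4² + 1² + 5² + 8² = 106
106 → 1² + 0² + 6² = 37
37 → 3² + 7² = 58
58 → 5² + 8² = 89
89 → 8² + 9² = 145
145 → 1² + 4² + 5² = 42
42 → 4² + 2² = 20
20 → 2² + 0² = 4
4 → 4² = 16
16 → 1² + 6² = 37  — 37 repeats.
That took 10 steps.

10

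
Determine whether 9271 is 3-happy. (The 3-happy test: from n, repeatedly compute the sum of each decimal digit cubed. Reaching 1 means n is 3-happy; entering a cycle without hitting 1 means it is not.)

9271 → 9³ + 2³ + 7³ + 1³ = 729 + 8 + 343 + 1 = 1081
1081 → 1³ + 0³ + 8³ + 1³ = 1 + 0 + 512 + 1 = 514
514 → 5³ + 1³ + 4³ = 125 + 1 + 64 = 190
190 → 1³ + 9³ + 0³ = 1 + 729 + 0 = 730
730 → 7³ + 3³ + 0³ = 343 + 27 + 0 = 370
370 → 3³ + 7³ + 0³ = 27 + 343 + 0 = 370  — 370 already seen; the sequence cycles without reaching 1.

not 3-happy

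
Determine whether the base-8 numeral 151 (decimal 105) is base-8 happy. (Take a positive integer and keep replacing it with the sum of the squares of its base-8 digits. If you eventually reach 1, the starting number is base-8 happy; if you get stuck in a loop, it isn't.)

base-8 happy

105 = (1,5,1)_8 → 1² + 5² + 1² = 1 + 25 + 1 = 27
27 = (3,3)_8 → 3² + 3² = 9 + 9 = 18
18 = (2,2)_8 → 2² + 2² = 4 + 4 = 8
8 = (1,0)_8 → 1² + 0² = 1 + 0 = 1  — reached 1.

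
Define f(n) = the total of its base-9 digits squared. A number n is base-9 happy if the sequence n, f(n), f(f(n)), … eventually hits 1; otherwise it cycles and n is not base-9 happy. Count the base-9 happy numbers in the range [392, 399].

2

392: 392 → 90 → 2 → 4 → 16 → 50 → 50  (repeats 50)
393: 393 → 101 → 9 → 1  (reaches 1)
394: 394 → 114 → 46 → 26 → 68 → 74 → 68  (repeats 68)
395: 395 → 129 → 35 → 73 → 65 → 53 → 89 → 65  (repeats 65)
396: 396 → 80 → 128 → 30 → 18 → 4 → 16 → 50 → 50  (repeats 50)
397: 397 → 81 → 1  (reaches 1)
398: 398 → 84 → 10 → 2 → 4 → 16 → 50 → 50  (repeats 50)
399: 399 → 89 → 65 → 53 → 89  (repeats 89)
base-9 happy: 393, 397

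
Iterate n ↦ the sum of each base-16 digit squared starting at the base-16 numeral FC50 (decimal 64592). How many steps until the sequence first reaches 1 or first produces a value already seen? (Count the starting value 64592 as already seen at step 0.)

64592 = (15,12,5,0)_16 → 394
394 = (1,8,10)_16 → 165
165 = (10,5)_16 → 125
125 = (7,13)_16 → 218
218 = (13,10)_16 → 269
269 = (1,0,13)_16 → 170
170 = (10,10)_16 → 200
200 = (12,8)_16 → 208
208 = (13,0)_16 → 169
169 = (10,9)_16 → 181
181 = (11,5)_16 → 146
146 = (9,2)_16 → 85
85 = (5,5)_16 → 50
50 = (3,2)_16 → 13
13 = (13)_16 → 169  — 169 repeats.
That took 15 steps.

15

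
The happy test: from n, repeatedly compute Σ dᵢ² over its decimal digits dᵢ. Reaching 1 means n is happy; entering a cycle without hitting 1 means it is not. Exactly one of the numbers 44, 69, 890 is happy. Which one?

44: 44 → 32 → 13 → 10 → 1  — reaches 1 (happy)
69: 69 → 117 → 51 → 26 → 40 → 16 → 37 → 58 → 89 → 145 → 42 → 20 → 4 → 16  — repeats 16 (not happy)
890: 890 → 145 → 42 → 20 → 4 → 16 → 37 → 58 → 89 → 145  — repeats 145 (not happy)

44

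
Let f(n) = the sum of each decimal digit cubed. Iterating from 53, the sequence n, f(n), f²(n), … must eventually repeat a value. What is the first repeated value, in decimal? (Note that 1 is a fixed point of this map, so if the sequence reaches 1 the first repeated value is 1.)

371

53 → 5³ + 3³ = 125 + 27 = 152
152 → 1³ + 5³ + 2³ = 1 + 125 + 8 = 134
134 → 1³ + 3³ + 4³ = 1 + 27 + 64 = 92
92 → 9³ + 2³ = 729 + 8 = 737
737 → 7³ + 3³ + 7³ = 343 + 27 + 343 = 713
713 → 7³ + 1³ + 3³ = 343 + 1 + 27 = 371
371 → 3³ + 7³ + 1³ = 27 + 343 + 1 = 371  — 371 already appeared earlier.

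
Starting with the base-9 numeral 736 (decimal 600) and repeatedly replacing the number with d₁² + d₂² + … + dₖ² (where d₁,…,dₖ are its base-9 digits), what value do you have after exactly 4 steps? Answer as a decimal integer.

600 = (7,3,6)_9 → 7² + 3² + 6² = 49 + 9 + 36 = 94
94 = (1,1,4)_9 → 1² + 1² + 4² = 1 + 1 + 16 = 18
18 = (2,0)_9 → 2² + 0² = 4 + 0 = 4
4 = (4)_9 → 4² = 16

16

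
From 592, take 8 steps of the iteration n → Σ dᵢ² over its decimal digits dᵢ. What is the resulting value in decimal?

145

592 → 5² + 9² + 2² = 25 + 81 + 4 = 110
110 → 1² + 1² + 0² = 1 + 1 + 0 = 2
2 → 2² = 4
4 → 4² = 16
16 → 1² + 6² = 1 + 36 = 37
37 → 3² + 7² = 9 + 49 = 58
58 → 5² + 8² = 25 + 64 = 89
89 → 8² + 9² = 64 + 81 = 145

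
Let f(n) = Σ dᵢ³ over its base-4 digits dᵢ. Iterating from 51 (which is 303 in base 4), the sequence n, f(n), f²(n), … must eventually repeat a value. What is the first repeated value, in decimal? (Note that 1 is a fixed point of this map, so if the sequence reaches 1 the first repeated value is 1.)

51 = (3,0,3)_4 → 3³ + 0³ + 3³ = 27 + 0 + 27 = 54
54 = (3,1,2)_4 → 3³ + 1³ + 2³ = 27 + 1 + 8 = 36
36 = (2,1,0)_4 → 2³ + 1³ + 0³ = 8 + 1 + 0 = 9
9 = (2,1)_4 → 2³ + 1³ = 8 + 1 = 9  — 9 already appeared earlier.

9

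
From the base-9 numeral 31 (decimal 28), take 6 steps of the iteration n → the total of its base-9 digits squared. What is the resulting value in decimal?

28 = (3,1)_9 → 3² + 1² = 9 + 1 = 10
10 = (1,1)_9 → 1² + 1² = 1 + 1 = 2
2 = (2)_9 → 2² = 4
4 = (4)_9 → 4² = 16
16 = (1,7)_9 → 1² + 7² = 1 + 49 = 50
50 = (5,5)_9 → 5² + 5² = 25 + 25 = 50

50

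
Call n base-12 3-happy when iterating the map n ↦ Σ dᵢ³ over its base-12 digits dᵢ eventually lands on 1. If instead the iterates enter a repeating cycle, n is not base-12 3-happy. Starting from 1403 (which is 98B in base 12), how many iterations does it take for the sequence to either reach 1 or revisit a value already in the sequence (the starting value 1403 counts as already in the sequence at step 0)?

1403 = (9,8,11)_12 → 9³ + 8³ + 11³ = 2572
2572 = (1,5,10,4)_12 → 1³ + 5³ + 10³ + 4³ = 1190
1190 = (8,3,2)_12 → 8³ + 3³ + 2³ = 547
547 = (3,9,7)_12 → 3³ + 9³ + 7³ = 1099
1099 = (7,7,7)_12 → 7³ + 7³ + 7³ = 1029
1029 = (7,1,9)_12 → 7³ + 1³ + 9³ = 1073
1073 = (7,5,5)_12 → 7³ + 5³ + 5³ = 593
593 = (4,1,5)_12 → 4³ + 1³ + 5³ = 190
190 = (1,3,10)_12 → 1³ + 3³ + 10³ = 1028
1028 = (7,1,8)_12 → 7³ + 1³ + 8³ = 856
856 = (5,11,4)_12 → 5³ + 11³ + 4³ = 1520
1520 = (10,6,8)_12 → 10³ + 6³ + 8³ = 1728
1728 = (1,0,0,0)_12 → 1³ + 0³ + 0³ + 0³ = 1  — reached 1.
That took 13 steps.

13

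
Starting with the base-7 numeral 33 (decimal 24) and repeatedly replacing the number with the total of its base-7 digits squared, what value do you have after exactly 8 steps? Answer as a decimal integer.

8

24 = (3,3)_7 → 18
18 = (2,4)_7 → 20
20 = (2,6)_7 → 40
40 = (5,5)_7 → 50
50 = (1,0,1)_7 → 2
2 = (2)_7 → 4
4 = (4)_7 → 16
16 = (2,2)_7 → 8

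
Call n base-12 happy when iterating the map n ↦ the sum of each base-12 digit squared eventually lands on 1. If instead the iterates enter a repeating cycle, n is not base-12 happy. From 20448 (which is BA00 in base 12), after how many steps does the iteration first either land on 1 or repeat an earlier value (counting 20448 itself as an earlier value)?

20448 = (11,10,0,0)_12 → 11² + 10² + 0² + 0² = 221
221 = (1,6,5)_12 → 1² + 6² + 5² = 62
62 = (5,2)_12 → 5² + 2² = 29
29 = (2,5)_12 → 2² + 5² = 29  — 29 repeats.
That took 4 steps.

4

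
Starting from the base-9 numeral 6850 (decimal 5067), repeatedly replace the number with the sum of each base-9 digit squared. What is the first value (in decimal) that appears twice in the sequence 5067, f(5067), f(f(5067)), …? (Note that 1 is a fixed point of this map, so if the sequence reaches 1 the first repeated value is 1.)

5067 = (6,8,5,0)_9 → 6² + 8² + 5² + 0² = 125
125 = (1,4,8)_9 → 1² + 4² + 8² = 81
81 = (1,0,0)_9 → 1² + 0² + 0² = 1  — reached the fixed point 1.
1 → 1, so 1 is the first repeated value.

1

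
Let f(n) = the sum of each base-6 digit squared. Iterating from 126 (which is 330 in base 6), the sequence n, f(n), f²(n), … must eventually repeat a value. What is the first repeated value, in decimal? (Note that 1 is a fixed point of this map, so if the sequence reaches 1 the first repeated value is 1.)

126 = (3,3,0)_6 → 3² + 3² + 0² = 18
18 = (3,0)_6 → 3² + 0² = 9
9 = (1,3)_6 → 1² + 3² = 10
10 = (1,4)_6 → 1² + 4² = 17
17 = (2,5)_6 → 2² + 5² = 29
29 = (4,5)_6 → 4² + 5² = 41
41 = (1,0,5)_6 → 1² + 0² + 5² = 26
26 = (4,2)_6 → 4² + 2² = 20
20 = (3,2)_6 → 3² + 2² = 13
13 = (2,1)_6 → 2² + 1² = 5
5 = (5)_6 → 5² = 25
25 = (4,1)_6 → 4² + 1² = 17  — 17 already appeared earlier.

17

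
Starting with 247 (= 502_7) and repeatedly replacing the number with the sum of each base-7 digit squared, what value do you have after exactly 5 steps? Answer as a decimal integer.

247 = (5,0,2)_7 → 5² + 0² + 2² = 29
29 = (4,1)_7 → 4² + 1² = 17
17 = (2,3)_7 → 2² + 3² = 13
13 = (1,6)_7 → 1² + 6² = 37
37 = (5,2)_7 → 5² + 2² = 29

29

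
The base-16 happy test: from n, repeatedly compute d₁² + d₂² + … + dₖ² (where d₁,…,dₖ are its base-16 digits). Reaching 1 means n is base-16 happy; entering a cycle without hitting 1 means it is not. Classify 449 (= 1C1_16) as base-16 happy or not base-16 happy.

not base-16 happy

449 = (1,12,1)_16 → 1² + 12² + 1² = 1 + 144 + 1 = 146
146 = (9,2)_16 → 9² + 2² = 81 + 4 = 85
85 = (5,5)_16 → 5² + 5² = 25 + 25 = 50
50 = (3,2)_16 → 3² + 2² = 9 + 4 = 13
13 = (13)_16 → 13² = 169
169 = (10,9)_16 → 10² + 9² = 100 + 81 = 181
181 = (11,5)_16 → 11² + 5² = 121 + 25 = 146  — 146 already seen; the sequence cycles without reaching 1.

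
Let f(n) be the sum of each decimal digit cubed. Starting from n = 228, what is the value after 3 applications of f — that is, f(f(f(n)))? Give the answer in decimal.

405

228 → 2³ + 2³ + 8³ = 8 + 8 + 512 = 528
528 → 5³ + 2³ + 8³ = 125 + 8 + 512 = 645
645 → 6³ + 4³ + 5³ = 216 + 64 + 125 = 405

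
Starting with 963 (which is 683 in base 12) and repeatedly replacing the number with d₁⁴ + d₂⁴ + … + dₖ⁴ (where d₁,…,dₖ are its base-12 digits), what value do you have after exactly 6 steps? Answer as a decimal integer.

963 = (6,8,3)_12 → 6⁴ + 8⁴ + 3⁴ = 5473
5473 = (3,2,0,1)_12 → 3⁴ + 2⁴ + 0⁴ + 1⁴ = 98
98 = (8,2)_12 → 8⁴ + 2⁴ = 4112
4112 = (2,4,6,8)_12 → 2⁴ + 4⁴ + 6⁴ + 8⁴ = 5664
5664 = (3,3,4,0)_12 → 3⁴ + 3⁴ + 4⁴ + 0⁴ = 418
418 = (2,10,10)_12 → 2⁴ + 10⁴ + 10⁴ = 20016

20016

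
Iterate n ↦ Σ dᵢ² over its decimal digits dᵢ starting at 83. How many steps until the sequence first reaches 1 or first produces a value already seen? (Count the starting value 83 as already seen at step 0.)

83 → 8² + 3² = 64 + 9 = 73
73 → 7² + 3² = 49 + 9 = 58
58 → 5² + 8² = 25 + 64 = 89
89 → 8² + 9² = 64 + 81 = 145
145 → 1² + 4² + 5² = 1 + 16 + 25 = 42
42 → 4² + 2² = 16 + 4 = 20
20 → 2² + 0² = 4 + 0 = 4
4 → 4² = 16
16 → 1² + 6² = 1 + 36 = 37
37 → 3² + 7² = 9 + 49 = 58  — 58 repeats.
That took 10 steps.

10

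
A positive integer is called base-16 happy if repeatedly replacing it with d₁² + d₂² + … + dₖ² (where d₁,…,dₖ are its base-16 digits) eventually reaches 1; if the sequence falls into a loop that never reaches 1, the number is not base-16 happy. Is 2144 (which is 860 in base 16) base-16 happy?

not base-16 happy

2144 = (8,6,0)_16 → 8² + 6² + 0² = 100
100 = (6,4)_16 → 6² + 4² = 52
52 = (3,4)_16 → 3² + 4² = 25
25 = (1,9)_16 → 1² + 9² = 82
82 = (5,2)_16 → 5² + 2² = 29
29 = (1,13)_16 → 1² + 13² = 170
170 = (10,10)_16 → 10² + 10² = 200
200 = (12,8)_16 → 12² + 8² = 208
208 = (13,0)_16 → 13² + 0² = 169
169 = (10,9)_16 → 10² + 9² = 181
181 = (11,5)_16 → 11² + 5² = 146
146 = (9,2)_16 → 9² + 2² = 85
85 = (5,5)_16 → 5² + 5² = 50
50 = (3,2)_16 → 3² + 2² = 13
13 = (13)_16 → 13² = 169  — 169 already seen; the sequence cycles without reaching 1.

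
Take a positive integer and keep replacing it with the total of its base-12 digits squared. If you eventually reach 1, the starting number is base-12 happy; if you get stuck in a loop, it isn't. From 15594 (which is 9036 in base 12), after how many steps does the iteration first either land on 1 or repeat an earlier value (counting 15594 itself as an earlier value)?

15594 = (9,0,3,6)_12 → 9² + 0² + 3² + 6² = 126
126 = (10,6)_12 → 10² + 6² = 136
136 = (11,4)_12 → 11² + 4² = 137
137 = (11,5)_12 → 11² + 5² = 146
146 = (1,0,2)_12 → 1² + 0² + 2² = 5
5 = (5)_12 → 5² = 25
25 = (2,1)_12 → 2² + 1² = 5  — 5 repeats.
That took 7 steps.

7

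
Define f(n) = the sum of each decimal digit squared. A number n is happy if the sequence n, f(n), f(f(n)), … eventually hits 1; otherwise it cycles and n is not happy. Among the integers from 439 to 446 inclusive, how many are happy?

2

439: 439 → 106 → 37 → 58 → 89 → 145 → 42 → 20 → 4 → 16 → 37  (repeats 37)
440: 440 → 32 → 13 → 10 → 1  (reaches 1)
441: 441 → 33 → 18 → 65 → 61 → 37 → 58 → 89 → 145 → 42 → 20 → 4 → 16 → 37  (repeats 37)
442: 442 → 36 → 45 → 41 → 17 → 50 → 25 → 29 → 85 → 89 → 145 → 42 → 20 → 4 → 16 → 37 → 58 → 89  (repeats 89)
443: 443 → 41 → 17 → 50 → 25 → 29 → 85 → 89 → 145 → 42 → 20 → 4 → 16 → 37 → 58 → 89  (repeats 89)
444: 444 → 48 → 80 → 64 → 52 → 29 → 85 → 89 → 145 → 42 → 20 → 4 → 16 → 37 → 58 → 89  (repeats 89)
445: 445 → 57 → 74 → 65 → 61 → 37 → 58 → 89 → 145 → 42 → 20 → 4 → 16 → 37  (repeats 37)
446: 446 → 68 → 100 → 1  (reaches 1)
happy: 440, 446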